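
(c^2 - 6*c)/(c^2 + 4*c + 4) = c*(c - 6)/(c^2 + 4*c + 4)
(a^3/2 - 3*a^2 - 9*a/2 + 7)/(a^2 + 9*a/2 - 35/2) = (a^3 - 6*a^2 - 9*a + 14)/(2*a^2 + 9*a - 35)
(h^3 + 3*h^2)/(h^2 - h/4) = 4*h*(h + 3)/(4*h - 1)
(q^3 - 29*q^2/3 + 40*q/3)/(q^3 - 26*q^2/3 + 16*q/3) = (3*q - 5)/(3*q - 2)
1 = 1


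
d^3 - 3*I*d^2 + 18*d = d*(d - 6*I)*(d + 3*I)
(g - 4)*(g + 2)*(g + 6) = g^3 + 4*g^2 - 20*g - 48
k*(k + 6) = k^2 + 6*k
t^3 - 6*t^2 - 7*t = t*(t - 7)*(t + 1)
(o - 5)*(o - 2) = o^2 - 7*o + 10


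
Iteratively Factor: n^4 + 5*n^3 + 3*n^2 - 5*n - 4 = (n + 1)*(n^3 + 4*n^2 - n - 4) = (n - 1)*(n + 1)*(n^2 + 5*n + 4) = (n - 1)*(n + 1)*(n + 4)*(n + 1)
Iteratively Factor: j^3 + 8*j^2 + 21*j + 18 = (j + 2)*(j^2 + 6*j + 9) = (j + 2)*(j + 3)*(j + 3)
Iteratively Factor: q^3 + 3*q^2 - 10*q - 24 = (q + 2)*(q^2 + q - 12) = (q - 3)*(q + 2)*(q + 4)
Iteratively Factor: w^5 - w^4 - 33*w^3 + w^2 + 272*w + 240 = (w - 5)*(w^4 + 4*w^3 - 13*w^2 - 64*w - 48) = (w - 5)*(w + 4)*(w^3 - 13*w - 12) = (w - 5)*(w - 4)*(w + 4)*(w^2 + 4*w + 3) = (w - 5)*(w - 4)*(w + 3)*(w + 4)*(w + 1)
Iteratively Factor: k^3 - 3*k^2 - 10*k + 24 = (k - 2)*(k^2 - k - 12) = (k - 4)*(k - 2)*(k + 3)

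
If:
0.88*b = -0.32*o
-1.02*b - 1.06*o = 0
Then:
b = 0.00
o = 0.00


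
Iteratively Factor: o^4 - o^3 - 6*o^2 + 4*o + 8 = (o - 2)*(o^3 + o^2 - 4*o - 4) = (o - 2)*(o + 2)*(o^2 - o - 2) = (o - 2)^2*(o + 2)*(o + 1)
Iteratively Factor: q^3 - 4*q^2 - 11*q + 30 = (q + 3)*(q^2 - 7*q + 10) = (q - 5)*(q + 3)*(q - 2)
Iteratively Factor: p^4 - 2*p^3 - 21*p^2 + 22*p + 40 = (p + 4)*(p^3 - 6*p^2 + 3*p + 10) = (p - 2)*(p + 4)*(p^2 - 4*p - 5) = (p - 5)*(p - 2)*(p + 4)*(p + 1)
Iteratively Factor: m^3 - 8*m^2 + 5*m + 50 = (m - 5)*(m^2 - 3*m - 10) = (m - 5)^2*(m + 2)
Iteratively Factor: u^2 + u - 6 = (u + 3)*(u - 2)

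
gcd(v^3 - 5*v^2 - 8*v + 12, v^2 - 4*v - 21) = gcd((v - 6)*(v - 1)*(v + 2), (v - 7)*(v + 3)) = 1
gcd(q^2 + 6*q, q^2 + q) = q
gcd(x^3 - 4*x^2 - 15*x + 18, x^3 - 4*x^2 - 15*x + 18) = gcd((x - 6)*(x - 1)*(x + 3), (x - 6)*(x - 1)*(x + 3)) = x^3 - 4*x^2 - 15*x + 18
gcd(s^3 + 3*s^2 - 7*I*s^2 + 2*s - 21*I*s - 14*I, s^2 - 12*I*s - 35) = s - 7*I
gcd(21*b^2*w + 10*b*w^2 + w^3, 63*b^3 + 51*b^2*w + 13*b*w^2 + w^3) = 21*b^2 + 10*b*w + w^2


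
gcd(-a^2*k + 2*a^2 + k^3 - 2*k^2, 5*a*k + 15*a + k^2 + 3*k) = 1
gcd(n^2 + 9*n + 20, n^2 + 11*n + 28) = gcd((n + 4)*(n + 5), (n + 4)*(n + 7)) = n + 4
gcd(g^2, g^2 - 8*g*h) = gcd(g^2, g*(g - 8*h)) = g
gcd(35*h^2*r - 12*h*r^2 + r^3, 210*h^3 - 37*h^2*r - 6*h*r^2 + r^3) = 35*h^2 - 12*h*r + r^2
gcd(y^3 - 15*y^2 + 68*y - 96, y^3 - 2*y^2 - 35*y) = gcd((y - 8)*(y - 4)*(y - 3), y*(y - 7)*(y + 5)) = 1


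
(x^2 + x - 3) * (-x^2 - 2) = -x^4 - x^3 + x^2 - 2*x + 6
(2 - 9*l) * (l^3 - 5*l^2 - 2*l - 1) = -9*l^4 + 47*l^3 + 8*l^2 + 5*l - 2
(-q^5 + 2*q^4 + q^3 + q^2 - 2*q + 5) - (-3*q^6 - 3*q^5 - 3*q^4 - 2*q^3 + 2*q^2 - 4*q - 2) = 3*q^6 + 2*q^5 + 5*q^4 + 3*q^3 - q^2 + 2*q + 7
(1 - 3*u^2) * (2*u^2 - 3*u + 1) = -6*u^4 + 9*u^3 - u^2 - 3*u + 1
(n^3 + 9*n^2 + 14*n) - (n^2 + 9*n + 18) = n^3 + 8*n^2 + 5*n - 18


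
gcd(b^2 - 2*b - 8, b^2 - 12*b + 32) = b - 4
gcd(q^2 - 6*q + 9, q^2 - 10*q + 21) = q - 3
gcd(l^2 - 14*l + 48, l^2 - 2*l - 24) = l - 6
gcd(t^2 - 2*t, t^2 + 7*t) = t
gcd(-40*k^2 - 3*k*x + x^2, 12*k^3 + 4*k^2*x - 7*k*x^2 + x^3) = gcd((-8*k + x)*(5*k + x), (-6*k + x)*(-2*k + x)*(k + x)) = 1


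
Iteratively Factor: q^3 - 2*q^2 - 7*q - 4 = (q + 1)*(q^2 - 3*q - 4) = (q - 4)*(q + 1)*(q + 1)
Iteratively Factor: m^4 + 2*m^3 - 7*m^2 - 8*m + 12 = (m - 1)*(m^3 + 3*m^2 - 4*m - 12) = (m - 1)*(m + 2)*(m^2 + m - 6) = (m - 1)*(m + 2)*(m + 3)*(m - 2)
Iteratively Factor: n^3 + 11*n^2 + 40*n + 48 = (n + 4)*(n^2 + 7*n + 12) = (n + 3)*(n + 4)*(n + 4)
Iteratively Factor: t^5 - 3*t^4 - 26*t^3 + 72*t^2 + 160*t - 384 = (t - 2)*(t^4 - t^3 - 28*t^2 + 16*t + 192) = (t - 2)*(t + 4)*(t^3 - 5*t^2 - 8*t + 48) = (t - 2)*(t + 3)*(t + 4)*(t^2 - 8*t + 16) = (t - 4)*(t - 2)*(t + 3)*(t + 4)*(t - 4)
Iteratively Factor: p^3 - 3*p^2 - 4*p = (p)*(p^2 - 3*p - 4) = p*(p + 1)*(p - 4)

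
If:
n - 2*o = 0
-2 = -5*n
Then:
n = 2/5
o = 1/5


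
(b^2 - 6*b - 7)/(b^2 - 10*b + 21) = (b + 1)/(b - 3)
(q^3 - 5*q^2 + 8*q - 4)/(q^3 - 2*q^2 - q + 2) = (q - 2)/(q + 1)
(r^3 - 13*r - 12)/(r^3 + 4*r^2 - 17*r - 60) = (r + 1)/(r + 5)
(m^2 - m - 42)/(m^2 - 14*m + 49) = (m + 6)/(m - 7)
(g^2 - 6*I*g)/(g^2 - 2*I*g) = (g - 6*I)/(g - 2*I)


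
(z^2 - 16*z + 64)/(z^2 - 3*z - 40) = (z - 8)/(z + 5)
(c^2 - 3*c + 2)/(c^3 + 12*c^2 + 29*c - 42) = (c - 2)/(c^2 + 13*c + 42)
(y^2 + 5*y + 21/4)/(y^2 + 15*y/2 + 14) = (y + 3/2)/(y + 4)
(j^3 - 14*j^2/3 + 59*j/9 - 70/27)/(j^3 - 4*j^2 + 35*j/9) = (j - 2/3)/j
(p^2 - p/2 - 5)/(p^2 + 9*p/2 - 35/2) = (p + 2)/(p + 7)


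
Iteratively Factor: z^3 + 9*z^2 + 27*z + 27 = (z + 3)*(z^2 + 6*z + 9) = (z + 3)^2*(z + 3)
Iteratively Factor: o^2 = (o)*(o)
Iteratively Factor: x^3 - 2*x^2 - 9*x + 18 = (x - 2)*(x^2 - 9) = (x - 2)*(x + 3)*(x - 3)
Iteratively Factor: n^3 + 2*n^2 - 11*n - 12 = (n + 1)*(n^2 + n - 12) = (n - 3)*(n + 1)*(n + 4)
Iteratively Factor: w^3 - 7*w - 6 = (w - 3)*(w^2 + 3*w + 2) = (w - 3)*(w + 2)*(w + 1)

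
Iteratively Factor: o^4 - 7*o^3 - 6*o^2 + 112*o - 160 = (o - 5)*(o^3 - 2*o^2 - 16*o + 32) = (o - 5)*(o + 4)*(o^2 - 6*o + 8) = (o - 5)*(o - 4)*(o + 4)*(o - 2)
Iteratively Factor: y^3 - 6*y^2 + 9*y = (y - 3)*(y^2 - 3*y) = y*(y - 3)*(y - 3)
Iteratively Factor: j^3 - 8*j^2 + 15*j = (j - 5)*(j^2 - 3*j) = j*(j - 5)*(j - 3)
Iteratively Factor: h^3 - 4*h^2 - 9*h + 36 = (h - 4)*(h^2 - 9) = (h - 4)*(h - 3)*(h + 3)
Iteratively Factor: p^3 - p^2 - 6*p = (p - 3)*(p^2 + 2*p) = p*(p - 3)*(p + 2)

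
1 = 1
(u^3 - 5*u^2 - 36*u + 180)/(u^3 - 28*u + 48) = (u^2 - 11*u + 30)/(u^2 - 6*u + 8)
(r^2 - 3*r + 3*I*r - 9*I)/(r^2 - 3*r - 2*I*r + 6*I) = (r + 3*I)/(r - 2*I)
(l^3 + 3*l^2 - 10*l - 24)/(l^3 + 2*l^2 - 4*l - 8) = (l^2 + l - 12)/(l^2 - 4)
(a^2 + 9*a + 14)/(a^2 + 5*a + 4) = (a^2 + 9*a + 14)/(a^2 + 5*a + 4)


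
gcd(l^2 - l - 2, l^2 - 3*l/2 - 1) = l - 2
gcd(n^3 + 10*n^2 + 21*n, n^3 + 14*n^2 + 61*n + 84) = n^2 + 10*n + 21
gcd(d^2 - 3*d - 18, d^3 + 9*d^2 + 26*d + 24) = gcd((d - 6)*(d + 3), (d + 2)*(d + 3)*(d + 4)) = d + 3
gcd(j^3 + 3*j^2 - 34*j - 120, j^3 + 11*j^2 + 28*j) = j + 4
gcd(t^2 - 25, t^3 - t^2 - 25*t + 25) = t^2 - 25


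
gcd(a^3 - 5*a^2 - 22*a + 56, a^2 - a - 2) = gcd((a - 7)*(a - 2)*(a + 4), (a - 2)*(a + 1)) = a - 2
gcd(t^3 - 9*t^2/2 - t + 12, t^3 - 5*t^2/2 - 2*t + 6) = t^2 - t/2 - 3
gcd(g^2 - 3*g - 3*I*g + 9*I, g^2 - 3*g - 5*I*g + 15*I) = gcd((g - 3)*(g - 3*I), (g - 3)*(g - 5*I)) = g - 3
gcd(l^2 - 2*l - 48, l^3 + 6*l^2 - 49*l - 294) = l + 6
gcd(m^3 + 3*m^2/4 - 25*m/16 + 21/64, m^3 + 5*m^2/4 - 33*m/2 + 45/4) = m - 3/4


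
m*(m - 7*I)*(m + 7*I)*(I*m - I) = I*m^4 - I*m^3 + 49*I*m^2 - 49*I*m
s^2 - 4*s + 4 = (s - 2)^2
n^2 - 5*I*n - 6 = (n - 3*I)*(n - 2*I)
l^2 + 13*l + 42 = (l + 6)*(l + 7)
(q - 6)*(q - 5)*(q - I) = q^3 - 11*q^2 - I*q^2 + 30*q + 11*I*q - 30*I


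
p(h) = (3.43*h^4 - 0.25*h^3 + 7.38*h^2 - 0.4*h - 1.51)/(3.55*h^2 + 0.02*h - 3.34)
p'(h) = (-7.1*h - 0.02)*(3.43*h^4 - 0.25*h^3 + 7.38*h^2 - 0.4*h - 1.51)/(3.55*h^2 + 0.02*h - 3.34)^2 + (13.72*h^3 - 0.75*h^2 + 14.76*h - 0.4)/(3.55*h^2 + 0.02*h - 3.34) = (24.353*h^5 - 0.6817*h^4 - 45.8348*h^3 + 4.0726*h^2 - 38.5774*h + 1.3662)/(12.6025*h^4 + 0.142*h^3 - 23.7136*h^2 - 0.1336*h + 11.1556)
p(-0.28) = 0.26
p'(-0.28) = 1.43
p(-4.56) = 23.59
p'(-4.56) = -8.82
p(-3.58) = 15.91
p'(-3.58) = -6.85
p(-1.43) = 7.51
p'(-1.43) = 3.33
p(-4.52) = 23.24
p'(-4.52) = -8.74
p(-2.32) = 9.01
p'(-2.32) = -3.93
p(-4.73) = 25.12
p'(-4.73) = -9.16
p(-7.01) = 51.08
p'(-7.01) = -13.60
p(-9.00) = 81.99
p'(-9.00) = -17.46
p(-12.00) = 143.06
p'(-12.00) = -23.26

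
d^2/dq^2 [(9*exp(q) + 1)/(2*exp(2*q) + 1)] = (36*exp(4*q) + 16*exp(3*q) - 108*exp(2*q) - 8*exp(q) + 9)*exp(q)/(8*exp(6*q) + 12*exp(4*q) + 6*exp(2*q) + 1)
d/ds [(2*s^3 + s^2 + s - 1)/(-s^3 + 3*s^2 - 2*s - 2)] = (7*s^4 - 6*s^3 - 20*s^2 + 2*s - 4)/(s^6 - 6*s^5 + 13*s^4 - 8*s^3 - 8*s^2 + 8*s + 4)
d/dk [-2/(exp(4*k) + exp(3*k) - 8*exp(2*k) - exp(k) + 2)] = (8*exp(3*k) + 6*exp(2*k) - 32*exp(k) - 2)*exp(k)/(exp(4*k) + exp(3*k) - 8*exp(2*k) - exp(k) + 2)^2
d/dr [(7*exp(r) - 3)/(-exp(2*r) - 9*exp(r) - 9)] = (7*exp(2*r) - 6*exp(r) - 90)*exp(r)/(exp(4*r) + 18*exp(3*r) + 99*exp(2*r) + 162*exp(r) + 81)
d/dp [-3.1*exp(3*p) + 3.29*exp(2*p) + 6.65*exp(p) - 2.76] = (-9.3*exp(2*p) + 6.58*exp(p) + 6.65)*exp(p)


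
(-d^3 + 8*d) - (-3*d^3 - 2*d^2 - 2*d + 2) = 2*d^3 + 2*d^2 + 10*d - 2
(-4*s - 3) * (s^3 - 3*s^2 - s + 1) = -4*s^4 + 9*s^3 + 13*s^2 - s - 3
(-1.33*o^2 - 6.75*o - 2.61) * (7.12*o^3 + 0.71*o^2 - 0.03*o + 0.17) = -9.4696*o^5 - 49.0043*o^4 - 23.3358*o^3 - 1.8767*o^2 - 1.0692*o - 0.4437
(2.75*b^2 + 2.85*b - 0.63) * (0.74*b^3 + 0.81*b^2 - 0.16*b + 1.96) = 2.035*b^5 + 4.3365*b^4 + 1.4023*b^3 + 4.4237*b^2 + 5.6868*b - 1.2348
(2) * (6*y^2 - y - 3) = 12*y^2 - 2*y - 6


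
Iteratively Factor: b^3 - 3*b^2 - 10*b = (b)*(b^2 - 3*b - 10) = b*(b + 2)*(b - 5)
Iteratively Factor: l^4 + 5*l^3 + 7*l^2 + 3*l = (l)*(l^3 + 5*l^2 + 7*l + 3) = l*(l + 3)*(l^2 + 2*l + 1) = l*(l + 1)*(l + 3)*(l + 1)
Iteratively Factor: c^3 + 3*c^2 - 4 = (c + 2)*(c^2 + c - 2) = (c - 1)*(c + 2)*(c + 2)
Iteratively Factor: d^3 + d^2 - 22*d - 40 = (d - 5)*(d^2 + 6*d + 8) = (d - 5)*(d + 4)*(d + 2)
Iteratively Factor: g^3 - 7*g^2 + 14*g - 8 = (g - 1)*(g^2 - 6*g + 8) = (g - 2)*(g - 1)*(g - 4)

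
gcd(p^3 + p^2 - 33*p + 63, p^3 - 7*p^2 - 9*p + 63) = p - 3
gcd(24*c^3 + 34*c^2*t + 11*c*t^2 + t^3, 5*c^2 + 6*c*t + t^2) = c + t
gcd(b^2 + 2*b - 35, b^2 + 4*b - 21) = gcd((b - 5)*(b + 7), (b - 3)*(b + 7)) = b + 7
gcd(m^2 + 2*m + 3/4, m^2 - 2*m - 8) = 1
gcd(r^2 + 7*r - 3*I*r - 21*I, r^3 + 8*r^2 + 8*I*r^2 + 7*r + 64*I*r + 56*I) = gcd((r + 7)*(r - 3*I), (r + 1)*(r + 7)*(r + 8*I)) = r + 7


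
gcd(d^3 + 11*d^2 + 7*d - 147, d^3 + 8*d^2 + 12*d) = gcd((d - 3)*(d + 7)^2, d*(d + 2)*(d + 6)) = 1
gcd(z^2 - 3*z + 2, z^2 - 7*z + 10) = z - 2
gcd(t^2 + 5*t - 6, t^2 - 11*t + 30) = 1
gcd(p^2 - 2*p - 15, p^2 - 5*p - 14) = 1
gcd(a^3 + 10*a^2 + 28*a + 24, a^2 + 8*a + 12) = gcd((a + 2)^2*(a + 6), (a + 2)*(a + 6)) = a^2 + 8*a + 12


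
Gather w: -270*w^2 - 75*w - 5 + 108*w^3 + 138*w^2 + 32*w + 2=108*w^3 - 132*w^2 - 43*w - 3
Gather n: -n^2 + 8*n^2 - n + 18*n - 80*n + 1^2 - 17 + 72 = 7*n^2 - 63*n + 56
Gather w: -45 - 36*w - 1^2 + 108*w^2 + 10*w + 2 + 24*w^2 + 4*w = 132*w^2 - 22*w - 44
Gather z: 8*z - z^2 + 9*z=-z^2 + 17*z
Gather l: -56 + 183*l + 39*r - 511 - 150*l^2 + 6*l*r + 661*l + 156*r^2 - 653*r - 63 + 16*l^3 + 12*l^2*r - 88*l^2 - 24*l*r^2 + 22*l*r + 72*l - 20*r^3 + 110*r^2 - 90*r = 16*l^3 + l^2*(12*r - 238) + l*(-24*r^2 + 28*r + 916) - 20*r^3 + 266*r^2 - 704*r - 630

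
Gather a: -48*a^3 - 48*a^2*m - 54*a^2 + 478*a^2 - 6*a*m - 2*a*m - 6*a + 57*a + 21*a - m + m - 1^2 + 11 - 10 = -48*a^3 + a^2*(424 - 48*m) + a*(72 - 8*m)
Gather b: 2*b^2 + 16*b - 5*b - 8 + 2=2*b^2 + 11*b - 6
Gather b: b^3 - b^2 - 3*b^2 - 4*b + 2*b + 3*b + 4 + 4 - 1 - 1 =b^3 - 4*b^2 + b + 6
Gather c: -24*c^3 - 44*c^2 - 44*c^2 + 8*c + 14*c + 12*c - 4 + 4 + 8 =-24*c^3 - 88*c^2 + 34*c + 8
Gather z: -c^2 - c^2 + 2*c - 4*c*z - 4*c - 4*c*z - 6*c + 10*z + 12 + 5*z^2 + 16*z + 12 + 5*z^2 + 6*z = -2*c^2 - 8*c + 10*z^2 + z*(32 - 8*c) + 24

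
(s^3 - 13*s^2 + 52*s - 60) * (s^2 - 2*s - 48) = s^5 - 15*s^4 + 30*s^3 + 460*s^2 - 2376*s + 2880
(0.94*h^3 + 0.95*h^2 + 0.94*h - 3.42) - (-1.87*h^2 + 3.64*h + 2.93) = 0.94*h^3 + 2.82*h^2 - 2.7*h - 6.35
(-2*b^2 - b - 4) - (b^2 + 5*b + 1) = -3*b^2 - 6*b - 5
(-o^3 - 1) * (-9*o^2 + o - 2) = 9*o^5 - o^4 + 2*o^3 + 9*o^2 - o + 2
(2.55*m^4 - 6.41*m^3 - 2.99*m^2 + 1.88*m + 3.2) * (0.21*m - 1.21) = 0.5355*m^5 - 4.4316*m^4 + 7.1282*m^3 + 4.0127*m^2 - 1.6028*m - 3.872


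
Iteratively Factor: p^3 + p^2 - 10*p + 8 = (p + 4)*(p^2 - 3*p + 2) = (p - 2)*(p + 4)*(p - 1)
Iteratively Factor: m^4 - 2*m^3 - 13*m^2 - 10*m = (m + 1)*(m^3 - 3*m^2 - 10*m) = (m + 1)*(m + 2)*(m^2 - 5*m) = (m - 5)*(m + 1)*(m + 2)*(m)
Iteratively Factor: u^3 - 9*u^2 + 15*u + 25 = (u - 5)*(u^2 - 4*u - 5) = (u - 5)^2*(u + 1)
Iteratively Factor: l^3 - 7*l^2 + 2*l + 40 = (l + 2)*(l^2 - 9*l + 20) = (l - 5)*(l + 2)*(l - 4)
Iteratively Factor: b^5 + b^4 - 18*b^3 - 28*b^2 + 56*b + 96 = (b + 2)*(b^4 - b^3 - 16*b^2 + 4*b + 48) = (b - 2)*(b + 2)*(b^3 + b^2 - 14*b - 24) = (b - 2)*(b + 2)*(b + 3)*(b^2 - 2*b - 8) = (b - 2)*(b + 2)^2*(b + 3)*(b - 4)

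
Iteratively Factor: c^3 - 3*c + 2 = (c - 1)*(c^2 + c - 2) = (c - 1)*(c + 2)*(c - 1)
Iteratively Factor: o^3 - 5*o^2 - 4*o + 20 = (o + 2)*(o^2 - 7*o + 10) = (o - 5)*(o + 2)*(o - 2)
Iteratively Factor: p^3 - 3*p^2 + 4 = (p - 2)*(p^2 - p - 2) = (p - 2)*(p + 1)*(p - 2)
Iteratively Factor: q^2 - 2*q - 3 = (q - 3)*(q + 1)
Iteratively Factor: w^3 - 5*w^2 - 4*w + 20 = (w - 5)*(w^2 - 4) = (w - 5)*(w + 2)*(w - 2)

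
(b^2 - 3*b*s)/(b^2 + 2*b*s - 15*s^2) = b/(b + 5*s)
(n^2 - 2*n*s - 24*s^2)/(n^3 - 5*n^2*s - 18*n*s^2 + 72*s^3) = 1/(n - 3*s)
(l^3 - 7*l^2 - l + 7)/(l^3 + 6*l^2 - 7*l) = (l^2 - 6*l - 7)/(l*(l + 7))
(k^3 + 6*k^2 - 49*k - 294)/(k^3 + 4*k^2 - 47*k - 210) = (k + 7)/(k + 5)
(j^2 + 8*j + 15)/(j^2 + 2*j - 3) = (j + 5)/(j - 1)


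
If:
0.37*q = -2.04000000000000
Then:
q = -5.51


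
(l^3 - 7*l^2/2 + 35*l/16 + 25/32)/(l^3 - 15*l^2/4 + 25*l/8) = (l + 1/4)/l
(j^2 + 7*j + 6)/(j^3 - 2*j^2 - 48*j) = (j + 1)/(j*(j - 8))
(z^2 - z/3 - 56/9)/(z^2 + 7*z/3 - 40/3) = (z + 7/3)/(z + 5)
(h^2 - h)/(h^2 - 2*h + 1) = h/(h - 1)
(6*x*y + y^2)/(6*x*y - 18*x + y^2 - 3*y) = y/(y - 3)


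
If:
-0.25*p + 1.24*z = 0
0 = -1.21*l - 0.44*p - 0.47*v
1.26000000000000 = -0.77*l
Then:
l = -1.64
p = 4.96*z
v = 4.21276595744681 - 4.64340425531915*z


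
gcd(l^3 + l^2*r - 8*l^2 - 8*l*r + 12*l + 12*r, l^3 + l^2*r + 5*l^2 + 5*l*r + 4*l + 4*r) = l + r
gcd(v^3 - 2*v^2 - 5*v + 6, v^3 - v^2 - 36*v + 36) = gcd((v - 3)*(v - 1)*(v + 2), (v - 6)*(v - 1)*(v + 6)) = v - 1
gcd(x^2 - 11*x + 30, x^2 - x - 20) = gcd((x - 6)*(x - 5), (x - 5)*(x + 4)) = x - 5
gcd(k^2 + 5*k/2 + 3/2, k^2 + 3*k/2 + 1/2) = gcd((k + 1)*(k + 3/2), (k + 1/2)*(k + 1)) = k + 1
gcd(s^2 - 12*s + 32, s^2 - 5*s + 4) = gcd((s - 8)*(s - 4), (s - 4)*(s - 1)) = s - 4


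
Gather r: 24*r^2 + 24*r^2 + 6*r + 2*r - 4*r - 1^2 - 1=48*r^2 + 4*r - 2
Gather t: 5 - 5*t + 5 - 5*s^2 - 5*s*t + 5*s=-5*s^2 + 5*s + t*(-5*s - 5) + 10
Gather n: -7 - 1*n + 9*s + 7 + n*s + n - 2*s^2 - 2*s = n*s - 2*s^2 + 7*s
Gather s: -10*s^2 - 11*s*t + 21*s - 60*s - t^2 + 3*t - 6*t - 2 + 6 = -10*s^2 + s*(-11*t - 39) - t^2 - 3*t + 4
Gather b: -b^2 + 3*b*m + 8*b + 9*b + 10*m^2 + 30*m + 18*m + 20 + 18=-b^2 + b*(3*m + 17) + 10*m^2 + 48*m + 38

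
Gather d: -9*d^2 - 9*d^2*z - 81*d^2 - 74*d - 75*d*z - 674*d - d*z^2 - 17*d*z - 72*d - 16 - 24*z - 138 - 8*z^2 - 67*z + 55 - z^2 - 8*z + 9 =d^2*(-9*z - 90) + d*(-z^2 - 92*z - 820) - 9*z^2 - 99*z - 90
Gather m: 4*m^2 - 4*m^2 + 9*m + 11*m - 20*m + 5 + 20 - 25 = 0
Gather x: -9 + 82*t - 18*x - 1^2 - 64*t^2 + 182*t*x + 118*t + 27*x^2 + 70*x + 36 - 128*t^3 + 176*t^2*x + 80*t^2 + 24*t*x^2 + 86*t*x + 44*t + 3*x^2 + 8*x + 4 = -128*t^3 + 16*t^2 + 244*t + x^2*(24*t + 30) + x*(176*t^2 + 268*t + 60) + 30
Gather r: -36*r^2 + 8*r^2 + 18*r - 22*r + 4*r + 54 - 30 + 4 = 28 - 28*r^2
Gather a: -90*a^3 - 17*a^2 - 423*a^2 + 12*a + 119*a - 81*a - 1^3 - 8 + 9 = -90*a^3 - 440*a^2 + 50*a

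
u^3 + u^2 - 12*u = u*(u - 3)*(u + 4)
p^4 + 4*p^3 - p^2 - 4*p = p*(p - 1)*(p + 1)*(p + 4)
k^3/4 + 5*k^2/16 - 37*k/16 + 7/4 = (k/4 + 1)*(k - 7/4)*(k - 1)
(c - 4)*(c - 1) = c^2 - 5*c + 4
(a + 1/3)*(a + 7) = a^2 + 22*a/3 + 7/3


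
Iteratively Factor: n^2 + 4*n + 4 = (n + 2)*(n + 2)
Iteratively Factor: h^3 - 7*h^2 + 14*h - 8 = (h - 4)*(h^2 - 3*h + 2) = (h - 4)*(h - 1)*(h - 2)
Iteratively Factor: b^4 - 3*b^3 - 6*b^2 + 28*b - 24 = (b - 2)*(b^3 - b^2 - 8*b + 12) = (b - 2)^2*(b^2 + b - 6) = (b - 2)^2*(b + 3)*(b - 2)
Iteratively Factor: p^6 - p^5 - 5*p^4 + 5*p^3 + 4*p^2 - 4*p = (p - 1)*(p^5 - 5*p^3 + 4*p) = (p - 1)^2*(p^4 + p^3 - 4*p^2 - 4*p) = (p - 1)^2*(p + 2)*(p^3 - p^2 - 2*p) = (p - 2)*(p - 1)^2*(p + 2)*(p^2 + p) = p*(p - 2)*(p - 1)^2*(p + 2)*(p + 1)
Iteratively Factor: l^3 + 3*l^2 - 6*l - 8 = (l + 1)*(l^2 + 2*l - 8) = (l - 2)*(l + 1)*(l + 4)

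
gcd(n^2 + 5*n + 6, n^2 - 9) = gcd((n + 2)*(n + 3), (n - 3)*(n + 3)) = n + 3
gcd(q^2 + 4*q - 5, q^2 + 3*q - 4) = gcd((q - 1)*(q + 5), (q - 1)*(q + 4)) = q - 1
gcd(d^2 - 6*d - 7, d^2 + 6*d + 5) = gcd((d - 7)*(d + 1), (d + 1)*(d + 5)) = d + 1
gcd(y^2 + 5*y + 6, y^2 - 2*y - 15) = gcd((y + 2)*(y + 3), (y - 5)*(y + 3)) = y + 3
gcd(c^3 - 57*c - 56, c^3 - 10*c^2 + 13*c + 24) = c^2 - 7*c - 8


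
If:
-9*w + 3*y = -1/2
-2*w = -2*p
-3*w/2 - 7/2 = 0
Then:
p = -7/3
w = -7/3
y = -43/6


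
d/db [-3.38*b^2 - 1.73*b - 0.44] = -6.76*b - 1.73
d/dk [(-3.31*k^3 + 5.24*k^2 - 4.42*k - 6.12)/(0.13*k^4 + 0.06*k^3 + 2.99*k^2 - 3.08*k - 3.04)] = (0.4303*k^6 - 1.3624*k^5 - 8.4875*k^4 + 24.1024*k^3 + 28.3654*k^2 + 4.7384*k - 5.4128)/(0.0169*k^8 + 0.0156*k^7 + 0.781*k^6 - 0.442*k^5 + 7.7801*k^4 - 18.7832*k^3 - 8.6928*k^2 + 18.7264*k + 9.2416)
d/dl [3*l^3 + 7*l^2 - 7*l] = 9*l^2 + 14*l - 7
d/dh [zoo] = 0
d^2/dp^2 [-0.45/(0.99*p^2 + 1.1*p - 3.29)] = (0.88209*p^2 + 0.9801*p - 0.45*(1.98*p + 1.1)*(3.96*p + 2.2) - 2.93139)/(0.99*p^2 + 1.1*p - 3.29)^3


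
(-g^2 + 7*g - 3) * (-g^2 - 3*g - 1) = g^4 - 4*g^3 - 17*g^2 + 2*g + 3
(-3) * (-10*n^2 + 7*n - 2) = 30*n^2 - 21*n + 6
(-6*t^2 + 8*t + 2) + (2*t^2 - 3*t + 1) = -4*t^2 + 5*t + 3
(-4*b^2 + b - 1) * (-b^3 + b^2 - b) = 4*b^5 - 5*b^4 + 6*b^3 - 2*b^2 + b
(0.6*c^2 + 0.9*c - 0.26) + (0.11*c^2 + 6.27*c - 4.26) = 0.71*c^2 + 7.17*c - 4.52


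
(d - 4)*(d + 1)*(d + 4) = d^3 + d^2 - 16*d - 16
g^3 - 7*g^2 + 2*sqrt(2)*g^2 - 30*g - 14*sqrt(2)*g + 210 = (g - 7)*(g - 3*sqrt(2))*(g + 5*sqrt(2))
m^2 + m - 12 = (m - 3)*(m + 4)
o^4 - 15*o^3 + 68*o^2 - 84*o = o*(o - 7)*(o - 6)*(o - 2)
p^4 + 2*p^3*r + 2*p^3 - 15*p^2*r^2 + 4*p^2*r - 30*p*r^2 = p*(p + 2)*(p - 3*r)*(p + 5*r)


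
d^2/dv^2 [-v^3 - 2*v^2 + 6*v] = -6*v - 4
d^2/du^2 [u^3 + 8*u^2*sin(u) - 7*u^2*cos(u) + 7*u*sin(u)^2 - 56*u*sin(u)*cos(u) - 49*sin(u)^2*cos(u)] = -8*u^2*sin(u) + 7*u^2*cos(u) + 28*u*sin(u) + 112*u*sin(2*u) + 32*u*cos(u) + 14*u*cos(2*u) + 6*u + 16*sin(u) + 14*sin(2*u) - 7*cos(u)/4 - 112*cos(2*u) - 441*cos(3*u)/4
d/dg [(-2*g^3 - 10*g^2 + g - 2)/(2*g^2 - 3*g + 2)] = 4*(-g^4 + 3*g^3 + 4*g^2 - 8*g - 1)/(4*g^4 - 12*g^3 + 17*g^2 - 12*g + 4)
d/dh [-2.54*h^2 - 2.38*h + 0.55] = -5.08*h - 2.38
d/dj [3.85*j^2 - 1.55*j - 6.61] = 7.7*j - 1.55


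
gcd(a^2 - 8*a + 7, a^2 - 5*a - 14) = a - 7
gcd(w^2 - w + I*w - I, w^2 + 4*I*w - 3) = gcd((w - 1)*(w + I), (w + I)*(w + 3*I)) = w + I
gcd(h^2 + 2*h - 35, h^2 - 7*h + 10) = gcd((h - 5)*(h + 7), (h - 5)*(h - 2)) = h - 5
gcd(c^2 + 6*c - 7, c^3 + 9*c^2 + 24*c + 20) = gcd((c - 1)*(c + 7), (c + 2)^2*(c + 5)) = 1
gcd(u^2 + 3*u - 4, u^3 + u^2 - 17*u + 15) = u - 1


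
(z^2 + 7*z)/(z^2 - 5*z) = (z + 7)/(z - 5)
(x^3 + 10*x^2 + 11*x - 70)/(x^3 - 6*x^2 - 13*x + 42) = (x^2 + 12*x + 35)/(x^2 - 4*x - 21)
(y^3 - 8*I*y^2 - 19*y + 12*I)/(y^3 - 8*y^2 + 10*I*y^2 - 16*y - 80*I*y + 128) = (y^3 - 8*I*y^2 - 19*y + 12*I)/(y^3 + y^2*(-8 + 10*I) + y*(-16 - 80*I) + 128)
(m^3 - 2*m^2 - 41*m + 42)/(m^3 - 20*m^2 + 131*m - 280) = (m^2 + 5*m - 6)/(m^2 - 13*m + 40)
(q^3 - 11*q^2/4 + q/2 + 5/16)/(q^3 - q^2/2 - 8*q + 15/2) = (q^2 - q/4 - 1/8)/(q^2 + 2*q - 3)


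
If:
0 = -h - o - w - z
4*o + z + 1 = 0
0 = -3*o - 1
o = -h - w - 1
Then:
No Solution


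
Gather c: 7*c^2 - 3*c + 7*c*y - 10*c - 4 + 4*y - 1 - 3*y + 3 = 7*c^2 + c*(7*y - 13) + y - 2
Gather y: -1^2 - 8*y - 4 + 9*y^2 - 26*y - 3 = 9*y^2 - 34*y - 8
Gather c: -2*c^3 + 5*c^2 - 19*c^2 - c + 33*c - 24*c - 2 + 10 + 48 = -2*c^3 - 14*c^2 + 8*c + 56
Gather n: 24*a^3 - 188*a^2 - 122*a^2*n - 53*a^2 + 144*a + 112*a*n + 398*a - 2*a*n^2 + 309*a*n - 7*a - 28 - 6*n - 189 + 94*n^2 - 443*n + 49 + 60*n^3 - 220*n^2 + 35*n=24*a^3 - 241*a^2 + 535*a + 60*n^3 + n^2*(-2*a - 126) + n*(-122*a^2 + 421*a - 414) - 168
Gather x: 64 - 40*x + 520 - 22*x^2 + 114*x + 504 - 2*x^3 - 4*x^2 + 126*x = -2*x^3 - 26*x^2 + 200*x + 1088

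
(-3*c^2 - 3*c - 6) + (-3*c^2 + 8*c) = -6*c^2 + 5*c - 6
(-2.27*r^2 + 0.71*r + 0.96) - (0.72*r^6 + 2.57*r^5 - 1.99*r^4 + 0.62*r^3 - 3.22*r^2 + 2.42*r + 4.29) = -0.72*r^6 - 2.57*r^5 + 1.99*r^4 - 0.62*r^3 + 0.95*r^2 - 1.71*r - 3.33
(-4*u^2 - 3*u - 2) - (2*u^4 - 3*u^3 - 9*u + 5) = -2*u^4 + 3*u^3 - 4*u^2 + 6*u - 7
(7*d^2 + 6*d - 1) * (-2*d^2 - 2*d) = -14*d^4 - 26*d^3 - 10*d^2 + 2*d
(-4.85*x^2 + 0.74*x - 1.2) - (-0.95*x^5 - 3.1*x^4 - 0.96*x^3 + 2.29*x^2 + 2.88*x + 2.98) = 0.95*x^5 + 3.1*x^4 + 0.96*x^3 - 7.14*x^2 - 2.14*x - 4.18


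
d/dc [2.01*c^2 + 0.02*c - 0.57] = 4.02*c + 0.02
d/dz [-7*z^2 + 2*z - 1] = 2 - 14*z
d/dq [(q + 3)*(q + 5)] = 2*q + 8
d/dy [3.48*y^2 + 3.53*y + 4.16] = 6.96*y + 3.53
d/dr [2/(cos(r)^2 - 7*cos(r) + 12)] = 2*(2*cos(r) - 7)*sin(r)/(cos(r)^2 - 7*cos(r) + 12)^2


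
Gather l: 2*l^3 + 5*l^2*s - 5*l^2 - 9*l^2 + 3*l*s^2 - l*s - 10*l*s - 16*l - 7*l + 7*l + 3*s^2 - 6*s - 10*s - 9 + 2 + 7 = 2*l^3 + l^2*(5*s - 14) + l*(3*s^2 - 11*s - 16) + 3*s^2 - 16*s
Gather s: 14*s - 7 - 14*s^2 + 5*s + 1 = -14*s^2 + 19*s - 6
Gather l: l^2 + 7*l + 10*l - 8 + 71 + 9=l^2 + 17*l + 72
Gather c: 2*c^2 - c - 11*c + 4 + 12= 2*c^2 - 12*c + 16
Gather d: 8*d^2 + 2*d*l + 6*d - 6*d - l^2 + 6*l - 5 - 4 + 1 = 8*d^2 + 2*d*l - l^2 + 6*l - 8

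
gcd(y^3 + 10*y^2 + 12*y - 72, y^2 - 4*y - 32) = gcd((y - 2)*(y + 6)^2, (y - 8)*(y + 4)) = 1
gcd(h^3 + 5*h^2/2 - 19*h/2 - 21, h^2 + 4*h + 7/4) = h + 7/2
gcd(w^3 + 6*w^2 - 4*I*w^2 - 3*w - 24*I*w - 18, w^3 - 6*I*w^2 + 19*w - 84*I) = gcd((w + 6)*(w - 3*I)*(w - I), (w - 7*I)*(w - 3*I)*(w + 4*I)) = w - 3*I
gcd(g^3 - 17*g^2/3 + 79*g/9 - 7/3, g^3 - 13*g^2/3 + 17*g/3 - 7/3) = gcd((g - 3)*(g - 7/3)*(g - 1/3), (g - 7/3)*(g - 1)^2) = g - 7/3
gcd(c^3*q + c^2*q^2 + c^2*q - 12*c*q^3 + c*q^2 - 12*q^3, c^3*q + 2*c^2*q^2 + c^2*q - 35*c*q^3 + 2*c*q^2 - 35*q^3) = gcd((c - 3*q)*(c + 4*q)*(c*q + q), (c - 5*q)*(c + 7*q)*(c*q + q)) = c*q + q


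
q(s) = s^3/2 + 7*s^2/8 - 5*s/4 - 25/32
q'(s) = 3*s^2/2 + 7*s/4 - 5/4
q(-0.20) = -0.50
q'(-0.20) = -1.54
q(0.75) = -1.02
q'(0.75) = 0.91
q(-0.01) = -0.77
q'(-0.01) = -1.27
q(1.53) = 1.15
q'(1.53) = 4.94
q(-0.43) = -0.12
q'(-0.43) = -1.73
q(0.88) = -0.86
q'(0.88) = 1.45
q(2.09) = 4.99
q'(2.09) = 8.96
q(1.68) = 1.96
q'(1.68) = 5.92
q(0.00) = -0.78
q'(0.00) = -1.25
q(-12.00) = -723.78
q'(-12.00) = 193.75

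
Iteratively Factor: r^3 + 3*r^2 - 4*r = (r + 4)*(r^2 - r) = r*(r + 4)*(r - 1)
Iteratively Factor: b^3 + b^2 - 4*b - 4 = (b + 1)*(b^2 - 4) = (b + 1)*(b + 2)*(b - 2)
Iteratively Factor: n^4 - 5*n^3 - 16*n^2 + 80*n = (n)*(n^3 - 5*n^2 - 16*n + 80) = n*(n - 4)*(n^2 - n - 20) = n*(n - 5)*(n - 4)*(n + 4)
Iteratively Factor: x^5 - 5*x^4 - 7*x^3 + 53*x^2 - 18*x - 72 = (x + 1)*(x^4 - 6*x^3 - x^2 + 54*x - 72) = (x - 3)*(x + 1)*(x^3 - 3*x^2 - 10*x + 24) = (x - 3)*(x + 1)*(x + 3)*(x^2 - 6*x + 8) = (x - 4)*(x - 3)*(x + 1)*(x + 3)*(x - 2)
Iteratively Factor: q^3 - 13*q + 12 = (q - 3)*(q^2 + 3*q - 4) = (q - 3)*(q + 4)*(q - 1)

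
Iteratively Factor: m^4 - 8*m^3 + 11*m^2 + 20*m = (m - 5)*(m^3 - 3*m^2 - 4*m) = (m - 5)*(m + 1)*(m^2 - 4*m) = m*(m - 5)*(m + 1)*(m - 4)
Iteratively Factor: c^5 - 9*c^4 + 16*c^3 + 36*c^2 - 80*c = (c - 2)*(c^4 - 7*c^3 + 2*c^2 + 40*c) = (c - 2)*(c + 2)*(c^3 - 9*c^2 + 20*c) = (c - 4)*(c - 2)*(c + 2)*(c^2 - 5*c) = (c - 5)*(c - 4)*(c - 2)*(c + 2)*(c)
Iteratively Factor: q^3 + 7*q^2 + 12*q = (q)*(q^2 + 7*q + 12) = q*(q + 3)*(q + 4)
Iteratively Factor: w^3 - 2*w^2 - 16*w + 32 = (w + 4)*(w^2 - 6*w + 8) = (w - 2)*(w + 4)*(w - 4)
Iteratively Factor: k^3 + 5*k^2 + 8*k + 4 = (k + 2)*(k^2 + 3*k + 2) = (k + 1)*(k + 2)*(k + 2)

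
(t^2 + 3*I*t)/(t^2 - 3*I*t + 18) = t/(t - 6*I)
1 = 1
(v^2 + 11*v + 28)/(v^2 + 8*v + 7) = (v + 4)/(v + 1)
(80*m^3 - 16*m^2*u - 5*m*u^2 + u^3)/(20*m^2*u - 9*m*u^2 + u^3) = (4*m + u)/u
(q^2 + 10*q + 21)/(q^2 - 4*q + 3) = (q^2 + 10*q + 21)/(q^2 - 4*q + 3)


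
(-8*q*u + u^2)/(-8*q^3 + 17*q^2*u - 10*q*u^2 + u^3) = u/(q^2 - 2*q*u + u^2)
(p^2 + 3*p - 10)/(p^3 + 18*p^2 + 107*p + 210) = (p - 2)/(p^2 + 13*p + 42)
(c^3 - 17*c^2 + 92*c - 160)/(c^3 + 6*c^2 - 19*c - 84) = (c^2 - 13*c + 40)/(c^2 + 10*c + 21)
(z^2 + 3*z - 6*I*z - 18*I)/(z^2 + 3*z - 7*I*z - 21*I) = (z - 6*I)/(z - 7*I)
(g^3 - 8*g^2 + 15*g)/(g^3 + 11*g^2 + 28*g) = (g^2 - 8*g + 15)/(g^2 + 11*g + 28)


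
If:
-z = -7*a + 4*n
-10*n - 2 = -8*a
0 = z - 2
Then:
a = 6/19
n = 1/19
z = 2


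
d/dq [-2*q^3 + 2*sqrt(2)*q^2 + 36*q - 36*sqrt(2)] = -6*q^2 + 4*sqrt(2)*q + 36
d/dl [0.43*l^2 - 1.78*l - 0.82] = 0.86*l - 1.78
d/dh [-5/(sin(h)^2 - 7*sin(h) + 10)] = 5*(2*sin(h) - 7)*cos(h)/(sin(h)^2 - 7*sin(h) + 10)^2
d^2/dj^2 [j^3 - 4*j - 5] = 6*j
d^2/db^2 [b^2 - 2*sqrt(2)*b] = 2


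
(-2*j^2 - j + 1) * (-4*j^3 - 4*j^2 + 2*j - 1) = 8*j^5 + 12*j^4 - 4*j^3 - 4*j^2 + 3*j - 1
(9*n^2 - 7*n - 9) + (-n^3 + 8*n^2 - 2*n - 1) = -n^3 + 17*n^2 - 9*n - 10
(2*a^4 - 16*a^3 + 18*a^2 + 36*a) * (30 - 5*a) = -10*a^5 + 140*a^4 - 570*a^3 + 360*a^2 + 1080*a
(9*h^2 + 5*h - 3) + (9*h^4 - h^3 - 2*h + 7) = 9*h^4 - h^3 + 9*h^2 + 3*h + 4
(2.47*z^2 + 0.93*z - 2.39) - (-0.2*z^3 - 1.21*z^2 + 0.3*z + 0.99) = 0.2*z^3 + 3.68*z^2 + 0.63*z - 3.38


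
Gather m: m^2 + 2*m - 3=m^2 + 2*m - 3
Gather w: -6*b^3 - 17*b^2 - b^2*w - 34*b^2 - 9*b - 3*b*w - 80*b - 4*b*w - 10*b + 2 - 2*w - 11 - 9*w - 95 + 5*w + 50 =-6*b^3 - 51*b^2 - 99*b + w*(-b^2 - 7*b - 6) - 54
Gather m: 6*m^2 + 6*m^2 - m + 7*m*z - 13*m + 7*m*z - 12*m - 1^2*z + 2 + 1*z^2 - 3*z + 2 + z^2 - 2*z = 12*m^2 + m*(14*z - 26) + 2*z^2 - 6*z + 4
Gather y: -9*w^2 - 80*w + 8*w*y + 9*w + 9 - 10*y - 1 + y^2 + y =-9*w^2 - 71*w + y^2 + y*(8*w - 9) + 8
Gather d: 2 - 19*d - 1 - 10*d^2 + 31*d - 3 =-10*d^2 + 12*d - 2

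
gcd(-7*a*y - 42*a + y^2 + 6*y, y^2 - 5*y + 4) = 1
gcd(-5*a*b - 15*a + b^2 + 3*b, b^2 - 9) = b + 3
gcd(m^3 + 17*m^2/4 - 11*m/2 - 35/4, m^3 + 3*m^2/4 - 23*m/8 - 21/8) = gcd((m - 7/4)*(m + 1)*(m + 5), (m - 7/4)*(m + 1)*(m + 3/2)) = m^2 - 3*m/4 - 7/4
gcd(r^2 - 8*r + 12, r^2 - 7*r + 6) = r - 6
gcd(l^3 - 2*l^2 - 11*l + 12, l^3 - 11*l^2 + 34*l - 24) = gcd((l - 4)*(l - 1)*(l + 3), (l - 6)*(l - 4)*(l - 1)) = l^2 - 5*l + 4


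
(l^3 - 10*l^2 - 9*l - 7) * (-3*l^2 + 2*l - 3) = -3*l^5 + 32*l^4 + 4*l^3 + 33*l^2 + 13*l + 21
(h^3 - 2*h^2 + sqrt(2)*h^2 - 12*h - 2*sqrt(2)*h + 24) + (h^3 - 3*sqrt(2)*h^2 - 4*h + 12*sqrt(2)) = 2*h^3 - 2*sqrt(2)*h^2 - 2*h^2 - 16*h - 2*sqrt(2)*h + 12*sqrt(2) + 24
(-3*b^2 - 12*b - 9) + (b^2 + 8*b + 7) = -2*b^2 - 4*b - 2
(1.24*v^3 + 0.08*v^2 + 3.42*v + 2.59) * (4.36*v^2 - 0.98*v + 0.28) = 5.4064*v^5 - 0.8664*v^4 + 15.18*v^3 + 7.9632*v^2 - 1.5806*v + 0.7252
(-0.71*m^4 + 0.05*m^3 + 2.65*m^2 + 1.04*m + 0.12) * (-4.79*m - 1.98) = 3.4009*m^5 + 1.1663*m^4 - 12.7925*m^3 - 10.2286*m^2 - 2.634*m - 0.2376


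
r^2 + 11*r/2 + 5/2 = (r + 1/2)*(r + 5)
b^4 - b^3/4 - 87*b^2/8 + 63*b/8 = b*(b - 3)*(b - 3/4)*(b + 7/2)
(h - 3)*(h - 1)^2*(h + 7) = h^4 + 2*h^3 - 28*h^2 + 46*h - 21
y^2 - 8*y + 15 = (y - 5)*(y - 3)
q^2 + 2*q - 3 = (q - 1)*(q + 3)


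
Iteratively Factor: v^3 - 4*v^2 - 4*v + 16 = (v - 4)*(v^2 - 4) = (v - 4)*(v + 2)*(v - 2)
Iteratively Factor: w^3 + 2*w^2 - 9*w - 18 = (w + 2)*(w^2 - 9) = (w - 3)*(w + 2)*(w + 3)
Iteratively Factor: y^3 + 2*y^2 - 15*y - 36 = (y + 3)*(y^2 - y - 12) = (y - 4)*(y + 3)*(y + 3)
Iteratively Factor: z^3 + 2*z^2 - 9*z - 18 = (z + 3)*(z^2 - z - 6) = (z - 3)*(z + 3)*(z + 2)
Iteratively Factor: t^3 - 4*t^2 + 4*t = (t)*(t^2 - 4*t + 4) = t*(t - 2)*(t - 2)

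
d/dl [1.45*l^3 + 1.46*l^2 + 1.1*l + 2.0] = 4.35*l^2 + 2.92*l + 1.1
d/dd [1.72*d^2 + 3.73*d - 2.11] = 3.44*d + 3.73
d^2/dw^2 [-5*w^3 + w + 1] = -30*w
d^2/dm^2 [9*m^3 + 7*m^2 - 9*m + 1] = 54*m + 14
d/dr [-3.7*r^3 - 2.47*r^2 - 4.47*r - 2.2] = -11.1*r^2 - 4.94*r - 4.47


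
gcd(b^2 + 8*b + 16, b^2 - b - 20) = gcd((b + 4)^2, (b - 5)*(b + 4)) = b + 4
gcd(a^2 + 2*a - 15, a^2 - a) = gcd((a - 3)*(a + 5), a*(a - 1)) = 1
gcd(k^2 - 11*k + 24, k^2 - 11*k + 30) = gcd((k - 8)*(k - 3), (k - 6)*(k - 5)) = 1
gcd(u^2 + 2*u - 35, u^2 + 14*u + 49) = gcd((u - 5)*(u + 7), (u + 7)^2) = u + 7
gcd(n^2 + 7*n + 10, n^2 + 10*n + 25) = n + 5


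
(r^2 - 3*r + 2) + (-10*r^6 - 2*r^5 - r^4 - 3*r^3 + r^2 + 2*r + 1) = -10*r^6 - 2*r^5 - r^4 - 3*r^3 + 2*r^2 - r + 3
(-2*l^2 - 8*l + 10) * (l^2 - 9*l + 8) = -2*l^4 + 10*l^3 + 66*l^2 - 154*l + 80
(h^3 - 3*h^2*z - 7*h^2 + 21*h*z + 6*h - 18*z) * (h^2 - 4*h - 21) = h^5 - 3*h^4*z - 11*h^4 + 33*h^3*z + 13*h^3 - 39*h^2*z + 123*h^2 - 369*h*z - 126*h + 378*z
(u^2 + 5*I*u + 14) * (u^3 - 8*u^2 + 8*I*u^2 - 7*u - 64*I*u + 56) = u^5 - 8*u^4 + 13*I*u^4 - 33*u^3 - 104*I*u^3 + 264*u^2 + 77*I*u^2 - 98*u - 616*I*u + 784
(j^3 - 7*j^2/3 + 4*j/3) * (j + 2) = j^4 - j^3/3 - 10*j^2/3 + 8*j/3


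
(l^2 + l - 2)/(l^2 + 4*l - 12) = (l^2 + l - 2)/(l^2 + 4*l - 12)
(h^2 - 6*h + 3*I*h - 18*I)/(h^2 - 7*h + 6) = (h + 3*I)/(h - 1)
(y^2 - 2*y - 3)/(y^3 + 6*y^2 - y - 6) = (y - 3)/(y^2 + 5*y - 6)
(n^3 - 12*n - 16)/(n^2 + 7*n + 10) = (n^2 - 2*n - 8)/(n + 5)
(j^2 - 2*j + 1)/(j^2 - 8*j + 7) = (j - 1)/(j - 7)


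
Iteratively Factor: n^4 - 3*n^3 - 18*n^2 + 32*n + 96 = (n + 3)*(n^3 - 6*n^2 + 32) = (n - 4)*(n + 3)*(n^2 - 2*n - 8) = (n - 4)*(n + 2)*(n + 3)*(n - 4)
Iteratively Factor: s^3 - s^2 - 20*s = (s - 5)*(s^2 + 4*s) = s*(s - 5)*(s + 4)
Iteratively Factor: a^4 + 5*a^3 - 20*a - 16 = (a + 4)*(a^3 + a^2 - 4*a - 4) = (a + 1)*(a + 4)*(a^2 - 4) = (a - 2)*(a + 1)*(a + 4)*(a + 2)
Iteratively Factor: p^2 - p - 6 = (p - 3)*(p + 2)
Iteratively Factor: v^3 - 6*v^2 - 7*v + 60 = (v - 4)*(v^2 - 2*v - 15) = (v - 4)*(v + 3)*(v - 5)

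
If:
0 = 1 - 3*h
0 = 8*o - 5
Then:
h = 1/3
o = 5/8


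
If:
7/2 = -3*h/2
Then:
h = -7/3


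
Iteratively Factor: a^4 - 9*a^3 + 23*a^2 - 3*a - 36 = (a - 3)*(a^3 - 6*a^2 + 5*a + 12) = (a - 3)*(a + 1)*(a^2 - 7*a + 12) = (a - 4)*(a - 3)*(a + 1)*(a - 3)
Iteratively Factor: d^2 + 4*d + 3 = (d + 3)*(d + 1)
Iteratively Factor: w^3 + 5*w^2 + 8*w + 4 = (w + 1)*(w^2 + 4*w + 4) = (w + 1)*(w + 2)*(w + 2)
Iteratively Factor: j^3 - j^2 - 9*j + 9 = (j + 3)*(j^2 - 4*j + 3) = (j - 3)*(j + 3)*(j - 1)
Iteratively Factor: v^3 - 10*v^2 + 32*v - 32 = (v - 4)*(v^2 - 6*v + 8) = (v - 4)^2*(v - 2)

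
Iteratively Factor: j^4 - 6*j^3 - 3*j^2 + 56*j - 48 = (j - 1)*(j^3 - 5*j^2 - 8*j + 48) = (j - 4)*(j - 1)*(j^2 - j - 12) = (j - 4)*(j - 1)*(j + 3)*(j - 4)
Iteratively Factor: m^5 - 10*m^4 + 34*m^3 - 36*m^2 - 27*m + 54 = (m - 3)*(m^4 - 7*m^3 + 13*m^2 + 3*m - 18) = (m - 3)*(m + 1)*(m^3 - 8*m^2 + 21*m - 18) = (m - 3)^2*(m + 1)*(m^2 - 5*m + 6) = (m - 3)^2*(m - 2)*(m + 1)*(m - 3)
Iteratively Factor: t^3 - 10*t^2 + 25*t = (t - 5)*(t^2 - 5*t) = (t - 5)^2*(t)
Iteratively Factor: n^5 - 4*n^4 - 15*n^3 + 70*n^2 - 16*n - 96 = (n - 3)*(n^4 - n^3 - 18*n^2 + 16*n + 32) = (n - 3)*(n - 2)*(n^3 + n^2 - 16*n - 16) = (n - 4)*(n - 3)*(n - 2)*(n^2 + 5*n + 4) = (n - 4)*(n - 3)*(n - 2)*(n + 1)*(n + 4)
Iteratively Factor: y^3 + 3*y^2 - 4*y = (y + 4)*(y^2 - y) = (y - 1)*(y + 4)*(y)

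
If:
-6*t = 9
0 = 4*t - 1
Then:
No Solution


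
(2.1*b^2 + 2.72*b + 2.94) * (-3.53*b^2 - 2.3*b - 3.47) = -7.413*b^4 - 14.4316*b^3 - 23.9212*b^2 - 16.2004*b - 10.2018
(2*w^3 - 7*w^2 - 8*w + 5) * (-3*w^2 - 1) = -6*w^5 + 21*w^4 + 22*w^3 - 8*w^2 + 8*w - 5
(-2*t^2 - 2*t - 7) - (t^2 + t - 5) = -3*t^2 - 3*t - 2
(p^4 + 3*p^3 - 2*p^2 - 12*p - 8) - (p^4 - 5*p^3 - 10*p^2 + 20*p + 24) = 8*p^3 + 8*p^2 - 32*p - 32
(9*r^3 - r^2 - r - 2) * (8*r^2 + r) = 72*r^5 + r^4 - 9*r^3 - 17*r^2 - 2*r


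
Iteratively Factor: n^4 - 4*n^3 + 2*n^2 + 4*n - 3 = (n - 3)*(n^3 - n^2 - n + 1) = (n - 3)*(n + 1)*(n^2 - 2*n + 1) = (n - 3)*(n - 1)*(n + 1)*(n - 1)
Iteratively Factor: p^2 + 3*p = (p)*(p + 3)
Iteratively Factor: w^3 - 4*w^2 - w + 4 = (w + 1)*(w^2 - 5*w + 4) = (w - 1)*(w + 1)*(w - 4)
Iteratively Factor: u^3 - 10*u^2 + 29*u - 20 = (u - 5)*(u^2 - 5*u + 4) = (u - 5)*(u - 1)*(u - 4)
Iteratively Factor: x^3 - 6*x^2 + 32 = (x + 2)*(x^2 - 8*x + 16) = (x - 4)*(x + 2)*(x - 4)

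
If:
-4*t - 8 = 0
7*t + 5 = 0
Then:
No Solution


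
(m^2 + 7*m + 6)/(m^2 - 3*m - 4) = (m + 6)/(m - 4)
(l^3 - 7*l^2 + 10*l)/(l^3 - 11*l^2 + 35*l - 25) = l*(l - 2)/(l^2 - 6*l + 5)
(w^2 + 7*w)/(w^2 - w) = (w + 7)/(w - 1)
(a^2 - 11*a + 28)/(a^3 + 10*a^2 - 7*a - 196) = (a - 7)/(a^2 + 14*a + 49)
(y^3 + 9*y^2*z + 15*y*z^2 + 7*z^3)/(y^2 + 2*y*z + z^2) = y + 7*z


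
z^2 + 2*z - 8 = (z - 2)*(z + 4)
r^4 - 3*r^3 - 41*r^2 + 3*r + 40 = (r - 8)*(r - 1)*(r + 1)*(r + 5)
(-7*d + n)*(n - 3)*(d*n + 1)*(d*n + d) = -7*d^3*n^3 + 14*d^3*n^2 + 21*d^3*n + d^2*n^4 - 2*d^2*n^3 - 10*d^2*n^2 + 14*d^2*n + 21*d^2 + d*n^3 - 2*d*n^2 - 3*d*n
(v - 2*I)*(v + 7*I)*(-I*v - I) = -I*v^3 + 5*v^2 - I*v^2 + 5*v - 14*I*v - 14*I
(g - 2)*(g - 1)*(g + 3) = g^3 - 7*g + 6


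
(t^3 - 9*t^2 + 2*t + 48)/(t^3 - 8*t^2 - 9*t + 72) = (t + 2)/(t + 3)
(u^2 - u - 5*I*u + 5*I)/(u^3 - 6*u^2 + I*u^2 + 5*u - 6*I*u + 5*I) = (u - 5*I)/(u^2 + u*(-5 + I) - 5*I)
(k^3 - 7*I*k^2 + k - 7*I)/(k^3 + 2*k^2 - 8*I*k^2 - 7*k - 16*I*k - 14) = (k + I)/(k + 2)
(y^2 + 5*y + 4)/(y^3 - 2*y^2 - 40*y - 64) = (y + 1)/(y^2 - 6*y - 16)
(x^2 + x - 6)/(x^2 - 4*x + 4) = (x + 3)/(x - 2)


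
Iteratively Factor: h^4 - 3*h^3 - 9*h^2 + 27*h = (h - 3)*(h^3 - 9*h) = (h - 3)*(h + 3)*(h^2 - 3*h) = (h - 3)^2*(h + 3)*(h)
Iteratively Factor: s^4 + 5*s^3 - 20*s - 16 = (s - 2)*(s^3 + 7*s^2 + 14*s + 8) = (s - 2)*(s + 2)*(s^2 + 5*s + 4) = (s - 2)*(s + 1)*(s + 2)*(s + 4)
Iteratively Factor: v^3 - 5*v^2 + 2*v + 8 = (v + 1)*(v^2 - 6*v + 8) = (v - 4)*(v + 1)*(v - 2)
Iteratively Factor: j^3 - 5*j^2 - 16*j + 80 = (j + 4)*(j^2 - 9*j + 20) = (j - 5)*(j + 4)*(j - 4)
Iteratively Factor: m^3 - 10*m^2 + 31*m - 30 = (m - 2)*(m^2 - 8*m + 15) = (m - 3)*(m - 2)*(m - 5)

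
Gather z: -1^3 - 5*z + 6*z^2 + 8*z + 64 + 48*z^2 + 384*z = 54*z^2 + 387*z + 63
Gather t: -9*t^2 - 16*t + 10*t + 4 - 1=-9*t^2 - 6*t + 3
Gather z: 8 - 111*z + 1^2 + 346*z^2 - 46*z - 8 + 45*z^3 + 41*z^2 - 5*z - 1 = 45*z^3 + 387*z^2 - 162*z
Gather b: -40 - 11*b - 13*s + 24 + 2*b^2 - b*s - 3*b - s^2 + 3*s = 2*b^2 + b*(-s - 14) - s^2 - 10*s - 16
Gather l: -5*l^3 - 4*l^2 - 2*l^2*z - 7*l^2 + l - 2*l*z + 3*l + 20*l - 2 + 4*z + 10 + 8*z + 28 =-5*l^3 + l^2*(-2*z - 11) + l*(24 - 2*z) + 12*z + 36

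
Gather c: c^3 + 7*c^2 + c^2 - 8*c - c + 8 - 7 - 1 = c^3 + 8*c^2 - 9*c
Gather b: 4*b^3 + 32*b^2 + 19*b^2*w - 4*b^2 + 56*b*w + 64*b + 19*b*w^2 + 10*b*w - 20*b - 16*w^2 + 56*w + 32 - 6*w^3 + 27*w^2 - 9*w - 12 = 4*b^3 + b^2*(19*w + 28) + b*(19*w^2 + 66*w + 44) - 6*w^3 + 11*w^2 + 47*w + 20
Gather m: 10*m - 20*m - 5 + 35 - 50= -10*m - 20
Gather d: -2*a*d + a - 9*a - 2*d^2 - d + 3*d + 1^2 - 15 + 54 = -8*a - 2*d^2 + d*(2 - 2*a) + 40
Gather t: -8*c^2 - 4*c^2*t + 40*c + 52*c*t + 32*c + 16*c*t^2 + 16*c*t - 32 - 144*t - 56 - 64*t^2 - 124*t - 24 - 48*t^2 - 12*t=-8*c^2 + 72*c + t^2*(16*c - 112) + t*(-4*c^2 + 68*c - 280) - 112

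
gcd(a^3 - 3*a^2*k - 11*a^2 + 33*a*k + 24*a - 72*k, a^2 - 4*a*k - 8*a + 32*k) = a - 8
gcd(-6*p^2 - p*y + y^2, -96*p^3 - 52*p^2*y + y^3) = 2*p + y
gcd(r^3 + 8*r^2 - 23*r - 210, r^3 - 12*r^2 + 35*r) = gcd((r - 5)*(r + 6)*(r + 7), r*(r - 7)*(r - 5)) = r - 5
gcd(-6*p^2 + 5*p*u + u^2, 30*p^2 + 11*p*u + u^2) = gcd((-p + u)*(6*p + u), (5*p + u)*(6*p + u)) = 6*p + u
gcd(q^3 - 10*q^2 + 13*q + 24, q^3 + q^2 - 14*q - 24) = 1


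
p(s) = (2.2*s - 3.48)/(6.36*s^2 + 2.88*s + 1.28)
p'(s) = (-12.72*s - 2.88)*(2.2*s - 3.48)/(6.36*s^2 + 2.88*s + 1.28)^2 + 2.2/(6.36*s^2 + 2.88*s + 1.28)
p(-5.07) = -0.10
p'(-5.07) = -0.03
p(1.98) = 0.03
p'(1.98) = 0.04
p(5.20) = 0.04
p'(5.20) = -0.00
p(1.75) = 0.01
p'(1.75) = 0.07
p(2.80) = 0.05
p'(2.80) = 0.01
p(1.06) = -0.10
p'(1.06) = 0.33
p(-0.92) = -1.37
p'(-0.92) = -2.47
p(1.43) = -0.02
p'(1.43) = 0.14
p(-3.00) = -0.20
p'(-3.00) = -0.10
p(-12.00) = -0.03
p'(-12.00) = -0.00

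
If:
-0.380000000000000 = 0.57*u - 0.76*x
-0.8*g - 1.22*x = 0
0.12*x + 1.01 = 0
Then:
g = 12.84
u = -11.89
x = -8.42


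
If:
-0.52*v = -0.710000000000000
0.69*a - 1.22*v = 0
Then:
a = 2.41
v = 1.37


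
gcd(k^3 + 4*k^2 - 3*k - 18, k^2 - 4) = k - 2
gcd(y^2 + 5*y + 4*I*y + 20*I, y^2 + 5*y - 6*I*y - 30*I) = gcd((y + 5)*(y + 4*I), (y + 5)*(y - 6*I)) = y + 5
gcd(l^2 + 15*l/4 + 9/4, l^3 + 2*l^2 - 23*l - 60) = l + 3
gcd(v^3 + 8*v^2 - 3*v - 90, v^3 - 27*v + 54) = v^2 + 3*v - 18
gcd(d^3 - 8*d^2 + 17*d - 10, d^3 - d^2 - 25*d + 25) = d^2 - 6*d + 5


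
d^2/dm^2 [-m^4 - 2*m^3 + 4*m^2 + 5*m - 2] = -12*m^2 - 12*m + 8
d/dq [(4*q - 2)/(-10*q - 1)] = -24/(10*q + 1)^2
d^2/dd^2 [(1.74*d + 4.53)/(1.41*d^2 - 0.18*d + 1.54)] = ((1.74*d + 4.53)*(2.82*d - 0.18)*(5.64*d - 0.36) - (14.7204*d + 12.1482)*(1.41*d^2 - 0.18*d + 1.54))/(1.41*d^2 - 0.18*d + 1.54)^3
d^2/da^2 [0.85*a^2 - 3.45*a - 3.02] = 1.70000000000000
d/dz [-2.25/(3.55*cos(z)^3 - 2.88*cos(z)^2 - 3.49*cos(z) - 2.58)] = (-23.9625*cos(z)^2 + 12.96*cos(z) + 7.8525)*sin(z)/(-3.55*cos(z)^3 + 2.88*cos(z)^2 + 3.49*cos(z) + 2.58)^2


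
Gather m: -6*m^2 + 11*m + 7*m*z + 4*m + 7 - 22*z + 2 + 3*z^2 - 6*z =-6*m^2 + m*(7*z + 15) + 3*z^2 - 28*z + 9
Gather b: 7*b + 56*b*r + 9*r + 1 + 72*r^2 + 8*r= b*(56*r + 7) + 72*r^2 + 17*r + 1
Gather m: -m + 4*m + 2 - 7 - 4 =3*m - 9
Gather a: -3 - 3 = -6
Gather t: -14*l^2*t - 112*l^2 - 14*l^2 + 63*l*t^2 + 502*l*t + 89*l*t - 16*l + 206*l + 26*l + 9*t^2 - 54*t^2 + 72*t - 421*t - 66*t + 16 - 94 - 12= -126*l^2 + 216*l + t^2*(63*l - 45) + t*(-14*l^2 + 591*l - 415) - 90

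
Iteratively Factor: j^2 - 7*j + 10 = (j - 2)*(j - 5)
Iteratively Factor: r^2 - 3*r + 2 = (r - 2)*(r - 1)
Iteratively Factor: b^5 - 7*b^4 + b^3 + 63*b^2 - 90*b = (b - 3)*(b^4 - 4*b^3 - 11*b^2 + 30*b) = (b - 5)*(b - 3)*(b^3 + b^2 - 6*b) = (b - 5)*(b - 3)*(b + 3)*(b^2 - 2*b) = b*(b - 5)*(b - 3)*(b + 3)*(b - 2)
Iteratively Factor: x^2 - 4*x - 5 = (x - 5)*(x + 1)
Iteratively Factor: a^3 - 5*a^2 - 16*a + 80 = (a - 4)*(a^2 - a - 20) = (a - 5)*(a - 4)*(a + 4)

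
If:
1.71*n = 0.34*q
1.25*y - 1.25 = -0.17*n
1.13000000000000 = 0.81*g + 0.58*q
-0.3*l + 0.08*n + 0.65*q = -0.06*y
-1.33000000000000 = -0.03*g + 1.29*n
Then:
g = 4.71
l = -10.06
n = -0.92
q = -4.63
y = 1.13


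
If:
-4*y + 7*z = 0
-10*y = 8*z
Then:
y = 0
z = 0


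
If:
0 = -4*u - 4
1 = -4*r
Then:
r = -1/4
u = -1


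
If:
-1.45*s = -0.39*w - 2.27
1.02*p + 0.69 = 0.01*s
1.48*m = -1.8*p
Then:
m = 0.804067759443013 - 0.00320706101639165*w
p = 0.0026369168356998*w - 0.661122379986477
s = 0.268965517241379*w + 1.56551724137931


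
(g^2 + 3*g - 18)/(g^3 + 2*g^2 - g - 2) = (g^2 + 3*g - 18)/(g^3 + 2*g^2 - g - 2)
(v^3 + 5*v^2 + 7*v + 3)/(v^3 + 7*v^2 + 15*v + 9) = (v + 1)/(v + 3)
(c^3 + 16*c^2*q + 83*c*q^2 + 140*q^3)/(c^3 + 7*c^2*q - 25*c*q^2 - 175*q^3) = (-c - 4*q)/(-c + 5*q)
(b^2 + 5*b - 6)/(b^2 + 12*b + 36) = (b - 1)/(b + 6)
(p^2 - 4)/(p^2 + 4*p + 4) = (p - 2)/(p + 2)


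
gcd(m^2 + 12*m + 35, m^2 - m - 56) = m + 7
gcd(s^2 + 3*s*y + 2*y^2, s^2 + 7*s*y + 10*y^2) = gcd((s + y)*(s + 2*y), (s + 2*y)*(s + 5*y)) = s + 2*y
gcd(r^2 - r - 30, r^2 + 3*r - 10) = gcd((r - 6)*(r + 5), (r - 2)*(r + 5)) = r + 5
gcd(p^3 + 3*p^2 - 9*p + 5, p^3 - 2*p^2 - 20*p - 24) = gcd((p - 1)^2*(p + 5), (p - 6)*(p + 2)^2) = 1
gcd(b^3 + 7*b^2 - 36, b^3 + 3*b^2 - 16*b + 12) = b^2 + 4*b - 12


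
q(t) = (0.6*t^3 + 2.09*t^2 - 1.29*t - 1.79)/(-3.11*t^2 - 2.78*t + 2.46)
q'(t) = (6.22*t + 2.78)*(0.6*t^3 + 2.09*t^2 - 1.29*t - 1.79)/(-3.11*t^2 - 2.78*t + 2.46)^2 + (1.8*t^2 + 4.18*t - 1.29)/(-3.11*t^2 - 2.78*t + 2.46) = (-1.866*t^4 - 3.336*t^3 - 5.3941*t^2 - 0.850999999999999*t - 8.1496)/(9.6721*t^4 + 17.2916*t^3 - 7.5728*t^2 - 13.6776*t + 6.0516)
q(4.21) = -1.16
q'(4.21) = -0.23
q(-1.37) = 5.46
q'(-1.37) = -81.14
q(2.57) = -0.75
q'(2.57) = -0.29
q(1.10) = -0.03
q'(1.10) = -1.20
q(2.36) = -0.69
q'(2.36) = -0.31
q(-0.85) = 0.17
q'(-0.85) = -1.54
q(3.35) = -0.96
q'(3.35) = -0.25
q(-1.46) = -24.27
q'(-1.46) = -1352.05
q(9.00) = -2.16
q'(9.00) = -0.20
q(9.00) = -2.16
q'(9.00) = -0.20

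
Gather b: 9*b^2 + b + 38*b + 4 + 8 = 9*b^2 + 39*b + 12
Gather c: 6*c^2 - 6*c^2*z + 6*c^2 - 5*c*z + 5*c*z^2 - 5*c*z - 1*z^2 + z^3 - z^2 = c^2*(12 - 6*z) + c*(5*z^2 - 10*z) + z^3 - 2*z^2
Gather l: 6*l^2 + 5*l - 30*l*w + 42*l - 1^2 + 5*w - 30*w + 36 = 6*l^2 + l*(47 - 30*w) - 25*w + 35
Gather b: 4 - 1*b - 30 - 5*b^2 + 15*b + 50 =-5*b^2 + 14*b + 24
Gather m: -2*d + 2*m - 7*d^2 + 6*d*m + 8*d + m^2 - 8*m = -7*d^2 + 6*d + m^2 + m*(6*d - 6)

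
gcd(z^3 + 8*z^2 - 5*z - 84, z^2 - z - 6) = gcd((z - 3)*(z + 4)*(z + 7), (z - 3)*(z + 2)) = z - 3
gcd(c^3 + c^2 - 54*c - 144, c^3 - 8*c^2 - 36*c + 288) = c^2 - 2*c - 48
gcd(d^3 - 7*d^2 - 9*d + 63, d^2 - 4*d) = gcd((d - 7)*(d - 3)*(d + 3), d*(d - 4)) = 1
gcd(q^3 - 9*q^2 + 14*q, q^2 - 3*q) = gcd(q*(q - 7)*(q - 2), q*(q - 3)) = q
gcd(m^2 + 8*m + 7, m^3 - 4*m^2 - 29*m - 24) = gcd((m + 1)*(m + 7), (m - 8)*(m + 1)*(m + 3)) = m + 1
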